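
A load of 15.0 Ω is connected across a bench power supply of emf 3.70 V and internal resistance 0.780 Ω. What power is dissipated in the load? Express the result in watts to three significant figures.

Load and internal resistance form a series loop — compute the loop current, then the load power via I²R.
I = ε / (r + R) = 3.70 / (0.780 + 15.0) = 0.2345 A
P_load = I² R = (0.2345)² × 15.0 = 0.8247 W

0.825 W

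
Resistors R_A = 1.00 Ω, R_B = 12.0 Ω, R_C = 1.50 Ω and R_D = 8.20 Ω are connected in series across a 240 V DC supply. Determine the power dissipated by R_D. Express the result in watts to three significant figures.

Every series element carries the same I. Get I from the total resistance, then P = I² × R_D.
R_total = 1.00 + 12.0 + 1.50 + 8.20 = 22.70 Ω
I = V / R_total = 240 / 22.70 = 10.57 A
P_R_D = I² × R_D = (10.57)² × 8.20 = 916.6 W

917 W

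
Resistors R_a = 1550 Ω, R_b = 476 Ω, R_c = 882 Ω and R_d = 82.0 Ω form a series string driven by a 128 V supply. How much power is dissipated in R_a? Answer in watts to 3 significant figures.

Series elements share the same current, so find I first, then use P = I²R.
R_total = 1550 + 476 + 882 + 82.0 = 2990 Ω
I = V / R_total = 128 / 2990 = 0.04281 A
P_R_a = I² × R_a = (0.04281)² × 1550 = 2.841 W

2.84 W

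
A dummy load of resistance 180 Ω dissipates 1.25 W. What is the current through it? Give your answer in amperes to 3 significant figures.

0.0833 A

Inverting the appropriate power form: I = √(P / R).
I = √(1.25 / 180) = 0.08333 A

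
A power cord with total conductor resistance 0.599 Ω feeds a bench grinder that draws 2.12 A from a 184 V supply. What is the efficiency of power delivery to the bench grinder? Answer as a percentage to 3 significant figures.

99.3 %

The power cord carries the full 2.12 A.
P_line = I² R_line = (2.120)² × 0.599 = 2.692 W
P_source = V I = 184 × 2.120 = 390.1 W; P_load = 387.4 W
η = P_load / P_source = 387.4 / 390.1 = 0.9931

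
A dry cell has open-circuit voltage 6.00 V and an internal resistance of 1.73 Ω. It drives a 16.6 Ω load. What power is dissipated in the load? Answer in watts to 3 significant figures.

Load and internal resistance form a series loop — compute the loop current, then the load power via I²R.
I = ε / (r + R) = 6.00 / (1.73 + 16.6) = 0.3273 A
P_load = I² R = (0.3273)² × 16.6 = 1.779 W

1.78 W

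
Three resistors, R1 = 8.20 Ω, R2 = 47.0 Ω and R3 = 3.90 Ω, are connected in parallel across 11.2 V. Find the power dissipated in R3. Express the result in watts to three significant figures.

32.2 W

Every branch has 11.2 V across it, so for R3 the power is simply V²/R.
P_R3 = V² / R3 = (11.2)² / 3.90 Ω = 32.16 W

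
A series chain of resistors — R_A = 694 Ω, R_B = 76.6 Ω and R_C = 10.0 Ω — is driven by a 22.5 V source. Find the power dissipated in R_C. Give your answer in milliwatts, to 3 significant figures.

The current is common to all series resistors; compute it, then apply P = I²R for the target.
R_total = 694 + 76.6 + 10.0 = 780.6 Ω
I = V / R_total = 22.5 / 780.6 = 0.02882 A
P_R_C = I² × R_C = (0.02882)² × 10.0 = 0.008308 W

8.31 mW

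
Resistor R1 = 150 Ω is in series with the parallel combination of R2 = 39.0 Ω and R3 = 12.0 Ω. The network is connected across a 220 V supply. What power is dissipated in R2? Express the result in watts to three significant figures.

4.12 W

First combine the parallel branches into one equivalent R_p, then R1 + R_p is a series pair.
R_p = (39.0×12.0)/(39.0+12.0) = 9.176 Ω
R_total = 150 + 9.176 = 159.2 Ω
I = V / R_total = 220 / 159.2 = 1.382 A
Voltage across the parallel pair: V_p = I × R_p = 1.382 × 9.176 = 12.68 V
With V_p across R2, its power is V_p²/R2.
P_R2 = (12.68)² / 39.0 = 4.125 W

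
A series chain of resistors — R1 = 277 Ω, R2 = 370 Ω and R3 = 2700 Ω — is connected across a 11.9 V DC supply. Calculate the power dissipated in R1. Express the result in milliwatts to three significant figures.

Every series element carries the same I. Get I from the total resistance, then P = I² × R1.
R_total = 277 + 370 + 2700 = 3347 Ω
I = V / R_total = 11.9 / 3347 = 0.003555 A
P_R1 = I² × R1 = (0.003555)² × 277 = 0.003502 W

3.50 mW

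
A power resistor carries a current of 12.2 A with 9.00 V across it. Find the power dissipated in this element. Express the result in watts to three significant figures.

With V and I both given, power follows immediately from P = V I.
P = 9.00 V × 12.20 A = 109.8 W

110 W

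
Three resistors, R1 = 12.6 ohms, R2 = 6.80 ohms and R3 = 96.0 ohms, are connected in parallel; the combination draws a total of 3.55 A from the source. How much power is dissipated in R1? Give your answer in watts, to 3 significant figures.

17.8 W

Only the total current is stated, so first find the parallel equivalent to get the voltage across the combination.
1/R_eq = 1/12.6 + 1/6.80 + 1/96.0 ⇒ R_eq = 4.222 Ω
V = I_total × R_eq = 3.550 × 4.222 = 14.99 V
P_R1 = V² / R1 = (14.99)² / 12.6 = 17.83 W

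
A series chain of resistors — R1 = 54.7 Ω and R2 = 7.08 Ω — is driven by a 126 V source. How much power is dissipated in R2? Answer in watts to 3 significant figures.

29.4 W

The current is common to all series resistors; compute it, then apply P = I²R for the target.
R_total = 54.7 + 7.08 = 61.78 Ω
I = V / R_total = 126 / 61.78 = 2.039 A
P_R2 = I² × R2 = (2.039)² × 7.08 = 29.45 W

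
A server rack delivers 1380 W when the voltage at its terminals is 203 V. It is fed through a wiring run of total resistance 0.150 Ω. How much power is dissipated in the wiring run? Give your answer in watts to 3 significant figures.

6.93 W

The wiring run and load are in series, so the same current flows in both; the loss is I²R_line.
I = P / V = 1380 / 203 = 6.798 A through the wiring run.
P_line = I² R_line = (6.798)² × 0.150 = 6.932 W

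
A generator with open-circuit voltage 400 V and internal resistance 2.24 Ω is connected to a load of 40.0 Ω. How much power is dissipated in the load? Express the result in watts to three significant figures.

Load and internal resistance form a series loop — compute the loop current, then the load power via I²R.
I = ε / (r + R) = 400 / (2.24 + 40.0) = 9.470 A
P_load = I² R = (9.470)² × 40.0 = 3587 W

3590 W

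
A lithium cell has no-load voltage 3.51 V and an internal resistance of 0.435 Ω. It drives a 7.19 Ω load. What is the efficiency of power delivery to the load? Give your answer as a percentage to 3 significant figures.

94.3 %

The source delivers εI, of which I²R reaches the load and I²r is lost; since I is common, η = R/(R+r).
η = R / (R + r) = 7.19 / (7.19 + 0.435) = 0.9430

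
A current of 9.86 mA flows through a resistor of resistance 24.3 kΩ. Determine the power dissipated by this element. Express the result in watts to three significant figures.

With I and R stated, P = I²R applies in one step.
P = (0.009860 A)² × 24300 Ω = 2.362 W

2.36 W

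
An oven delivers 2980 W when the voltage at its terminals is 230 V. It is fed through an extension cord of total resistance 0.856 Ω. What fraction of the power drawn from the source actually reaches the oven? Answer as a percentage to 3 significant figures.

I = P / V = 2980 / 230 = 12.96 A through the extension cord.
P_line = I² R_line = (12.96)² × 0.856 = 143.7 W
P_source = P_load + P_line = 2980 + 143.7 = 3124 W
η = P_load / P_source = 2980 / 3124 = 0.9540

95.4 %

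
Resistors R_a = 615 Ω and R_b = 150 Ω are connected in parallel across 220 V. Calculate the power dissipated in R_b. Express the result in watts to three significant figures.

323 W

Each parallel branch sees the full supply voltage, so P = V²/R applies directly to the target branch.
P_R_b = V² / R_b = (220)² / 150 Ω = 322.7 W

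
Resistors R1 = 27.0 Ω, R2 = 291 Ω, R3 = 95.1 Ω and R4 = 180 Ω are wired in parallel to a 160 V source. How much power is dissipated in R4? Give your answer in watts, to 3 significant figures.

142 W

The supply voltage appears across each parallel branch — just use P = V²/R4.
P_R4 = V² / R4 = (160)² / 180 Ω = 142.2 W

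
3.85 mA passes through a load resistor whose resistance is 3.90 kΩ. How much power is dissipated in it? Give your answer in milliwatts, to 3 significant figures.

Current and resistance are given, so P = I²R is the direct form.
P = (0.003850 A)² × 3900 Ω = 0.05781 W

57.8 mW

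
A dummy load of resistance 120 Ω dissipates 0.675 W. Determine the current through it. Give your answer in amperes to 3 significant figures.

0.0750 A

Rearranging the power relation for the two known quantities gives I = √(P / R).
I = √(0.675 / 120) = 0.07500 A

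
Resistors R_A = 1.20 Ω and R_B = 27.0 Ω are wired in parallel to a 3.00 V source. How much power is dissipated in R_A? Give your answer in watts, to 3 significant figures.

7.50 W

Every branch has 3.00 V across it, so for R_A the power is simply V²/R.
P_R_A = V² / R_A = (3.00)² / 1.20 Ω = 7.500 W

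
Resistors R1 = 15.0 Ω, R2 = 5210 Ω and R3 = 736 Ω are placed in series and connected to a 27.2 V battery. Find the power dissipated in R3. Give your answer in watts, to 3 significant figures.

0.0153 W

Since the resistors are in series they all carry the loop current I = V/R_total; the power in any one is I²R.
R_total = 15.0 + 5210 + 736 = 5961 Ω
I = V / R_total = 27.2 / 5961 = 0.004563 A
P_R3 = I² × R3 = (0.004563)² × 736 = 0.01532 W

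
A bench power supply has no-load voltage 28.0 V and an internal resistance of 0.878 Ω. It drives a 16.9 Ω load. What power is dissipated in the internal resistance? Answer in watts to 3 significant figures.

Internal loss is I²r, with I set by the total series resistance r+R.
I = ε / (r + R) = 28.0 / (0.878 + 16.9) = 1.575 A
P_int = I² r = (1.575)² × 0.878 = 2.178 W

2.18 W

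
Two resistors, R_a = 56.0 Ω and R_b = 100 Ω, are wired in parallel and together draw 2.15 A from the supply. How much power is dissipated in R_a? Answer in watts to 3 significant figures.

106 W

We need the common branch voltage; get it from I_total × R_eq, then P = V²/R for the branch.
1/R_eq = 1/56.0 + 1/100 ⇒ R_eq = 35.90 Ω
V = I_total × R_eq = 2.150 × 35.90 = 77.18 V
P_R_a = V² / R_a = (77.18)² / 56.0 = 106.4 W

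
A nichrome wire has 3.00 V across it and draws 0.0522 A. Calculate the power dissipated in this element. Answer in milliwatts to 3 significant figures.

Since both terminal voltage and current are stated, P = V I gives the power in one step.
P = 3.00 V × 0.05220 A = 0.1566 W

157 mW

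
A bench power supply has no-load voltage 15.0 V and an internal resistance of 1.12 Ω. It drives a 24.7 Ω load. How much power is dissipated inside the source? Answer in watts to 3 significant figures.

Internal loss is I²r, with I set by the total series resistance r+R.
I = ε / (r + R) = 15.0 / (1.12 + 24.7) = 0.5809 A
P_int = I² r = (0.5809)² × 1.12 = 0.3780 W

0.378 W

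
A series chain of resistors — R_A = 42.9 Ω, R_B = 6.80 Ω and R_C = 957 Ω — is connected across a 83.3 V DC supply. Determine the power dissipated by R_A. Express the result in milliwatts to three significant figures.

294 mW

In a series string the same current flows through every resistor — find that current, then P = I²R for the one we want.
R_total = 42.9 + 6.80 + 957 = 1007 Ω
I = V / R_total = 83.3 / 1007 = 0.08275 A
P_R_A = I² × R_A = (0.08275)² × 42.9 = 0.2937 W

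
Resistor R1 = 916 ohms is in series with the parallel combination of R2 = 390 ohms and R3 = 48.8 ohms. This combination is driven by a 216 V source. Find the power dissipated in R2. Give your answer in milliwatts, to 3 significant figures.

245 mW

First combine the parallel branches into one equivalent R_p, then R1 + R_p is a series pair.
R_p = (390×48.8)/(390+48.8) = 43.37 Ω
R_total = 916 + 43.37 = 959.4 Ω
I = V / R_total = 216 / 959.4 = 0.2251 A
Voltage across the parallel pair: V_p = I × R_p = 0.2251 × 43.37 = 9.765 V
With V_p across R2, its power is V_p²/R2.
P_R2 = (9.765)² / 390 = 0.2445 W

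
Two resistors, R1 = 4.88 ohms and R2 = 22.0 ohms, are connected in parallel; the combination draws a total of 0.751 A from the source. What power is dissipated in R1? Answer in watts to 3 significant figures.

Parallel branches share V, not I — compute V via R_eq, then use V²/R for the target branch.
1/R_eq = 1/4.88 + 1/22.0 ⇒ R_eq = 3.994 Ω
V = I_total × R_eq = 0.7510 × 3.994 = 3.000 V
P_R1 = V² / R1 = (3.000)² / 4.88 = 1.844 W

1.84 W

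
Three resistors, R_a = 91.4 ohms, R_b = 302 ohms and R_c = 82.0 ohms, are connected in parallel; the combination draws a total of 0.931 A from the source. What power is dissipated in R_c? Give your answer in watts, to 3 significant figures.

15.1 W

Only the total current is stated, so first find the parallel equivalent to get the voltage across the combination.
1/R_eq = 1/91.4 + 1/302 + 1/82.0 ⇒ R_eq = 37.81 Ω
V = I_total × R_eq = 0.9310 × 37.81 = 35.20 V
P_R_c = V² / R_c = (35.20)² / 82.0 = 15.11 W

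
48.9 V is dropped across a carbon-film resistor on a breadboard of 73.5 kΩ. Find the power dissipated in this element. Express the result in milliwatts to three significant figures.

32.5 mW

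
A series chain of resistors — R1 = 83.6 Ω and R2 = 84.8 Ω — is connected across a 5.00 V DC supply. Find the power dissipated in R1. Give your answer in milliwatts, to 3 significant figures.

The current is common to all series resistors; compute it, then apply P = I²R for the target.
R_total = 83.6 + 84.8 = 168.4 Ω
I = V / R_total = 5.00 / 168.4 = 0.02969 A
P_R1 = I² × R1 = (0.02969)² × 83.6 = 0.07370 W

73.7 mW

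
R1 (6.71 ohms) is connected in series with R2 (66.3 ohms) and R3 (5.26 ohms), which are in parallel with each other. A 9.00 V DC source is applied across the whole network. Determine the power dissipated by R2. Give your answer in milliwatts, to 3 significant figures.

216 mW

Collapse R2‖R3 to a single equivalent, reducing the network to two series elements.
R_p = (66.3×5.26)/(66.3+5.26) = 4.873 Ω
R_total = 6.71 + 4.873 = 11.58 Ω
I = V / R_total = 9.00 / 11.58 = 0.7770 A
Voltage across the parallel pair: V_p = I × R_p = 0.7770 × 4.873 = 3.786 V
R2 sees V_p directly, so P = V_p² / R2.
P_R2 = (3.786)² / 66.3 = 0.2163 W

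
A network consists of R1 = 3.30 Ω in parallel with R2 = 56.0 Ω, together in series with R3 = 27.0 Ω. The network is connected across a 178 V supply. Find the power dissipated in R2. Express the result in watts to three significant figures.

6.06 W

Collapse the R1‖R2 pair into one equivalent R_p; then R_p and R3 form a series string.
R_p = (3.30×56.0)/(3.30+56.0) = 3.116 Ω
R_total = R_p + 27.0 = 3.116 + 27.0 = 30.12 Ω
I = V / R_total = 178 / 30.12 = 5.910 A
Voltage across the parallel pair: V_p = I × R_p = 5.910 × 3.116 = 18.42 V
Use P = V²/R for R2 with V = V_p.
P_R2 = (18.42)² / 56.0 = 6.058 W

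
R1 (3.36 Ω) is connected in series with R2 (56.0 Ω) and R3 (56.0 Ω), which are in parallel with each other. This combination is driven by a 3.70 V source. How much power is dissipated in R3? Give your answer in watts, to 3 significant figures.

0.195 W

Reduce the parallel pair to R_p first; the network is then a simple series string.
R_p = (56.0×56.0)/(56.0+56.0) = 28.00 Ω
R_total = 3.36 + 28.00 = 31.36 Ω
I = V / R_total = 3.70 / 31.36 = 0.1180 A
Voltage across the parallel pair: V_p = I × R_p = 0.1180 × 28.00 = 3.304 V
With V_p across R3, its power is V_p²/R3.
P_R3 = (3.304)² / 56.0 = 0.1949 W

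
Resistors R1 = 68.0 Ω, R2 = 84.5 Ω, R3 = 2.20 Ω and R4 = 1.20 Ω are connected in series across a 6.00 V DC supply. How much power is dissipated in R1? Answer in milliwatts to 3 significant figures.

The current is common to all series resistors; compute it, then apply P = I²R for the target.
R_total = 68.0 + 84.5 + 2.20 + 1.20 = 155.9 Ω
I = V / R_total = 6.00 / 155.9 = 0.03849 A
P_R1 = I² × R1 = (0.03849)² × 68.0 = 0.1007 W

101 mW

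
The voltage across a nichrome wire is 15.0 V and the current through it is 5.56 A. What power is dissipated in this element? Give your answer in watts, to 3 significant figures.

Both the voltage across and the current through the element are known, so P = V I applies directly.
P = 15.0 V × 5.560 A = 83.40 W

83.4 W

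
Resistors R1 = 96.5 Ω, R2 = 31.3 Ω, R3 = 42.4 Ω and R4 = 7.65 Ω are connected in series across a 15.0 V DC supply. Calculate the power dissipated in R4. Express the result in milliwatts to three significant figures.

Series elements share the same current, so find I first, then use P = I²R.
R_total = 96.5 + 31.3 + 42.4 + 7.65 = 177.8 Ω
I = V / R_total = 15.0 / 177.8 = 0.08434 A
P_R4 = I² × R4 = (0.08434)² × 7.65 = 0.05442 W

54.4 mW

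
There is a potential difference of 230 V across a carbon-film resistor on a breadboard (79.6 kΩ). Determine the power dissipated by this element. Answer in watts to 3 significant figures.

0.665 W

With V across and R both known, P = V²/R gives the dissipation directly.
P = (230 V)² / 79600 Ω = 0.6646 W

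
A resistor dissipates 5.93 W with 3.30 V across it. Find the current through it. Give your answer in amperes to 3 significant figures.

1.80 A

From P = V I = I²R = V²/R, with the two given quantities we get I = P / V.
I = 5.93 / 3.30 = 1.797 A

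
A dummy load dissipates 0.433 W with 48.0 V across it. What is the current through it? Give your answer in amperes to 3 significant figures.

Inverting the appropriate power form: I = P / V.
I = 0.433 / 48.0 = 0.009021 A

0.00902 A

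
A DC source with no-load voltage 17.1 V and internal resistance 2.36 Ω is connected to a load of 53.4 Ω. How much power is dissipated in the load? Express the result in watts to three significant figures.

With r and R in series, I = ε/(r+R); the load dissipates I²R.
I = ε / (r + R) = 17.1 / (2.36 + 53.4) = 0.3067 A
P_load = I² R = (0.3067)² × 53.4 = 5.022 W

5.02 W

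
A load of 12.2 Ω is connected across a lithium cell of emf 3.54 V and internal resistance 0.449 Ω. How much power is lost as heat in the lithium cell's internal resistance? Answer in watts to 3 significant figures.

Internal loss is I²r, with I set by the total series resistance r+R.
I = ε / (r + R) = 3.54 / (0.449 + 12.2) = 0.2799 A
P_int = I² r = (0.2799)² × 0.449 = 0.03517 W

0.0352 W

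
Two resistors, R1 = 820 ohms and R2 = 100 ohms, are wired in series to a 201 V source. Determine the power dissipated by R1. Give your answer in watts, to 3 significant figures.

Series elements share the same current, so find I first, then use P = I²R.
R_total = 820 + 100 = 920.0 Ω
I = V / R_total = 201 / 920.0 = 0.2185 A
P_R1 = I² × R1 = (0.2185)² × 820 = 39.14 W

39.1 W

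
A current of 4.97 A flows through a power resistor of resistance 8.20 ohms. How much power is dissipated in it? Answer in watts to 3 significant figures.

203 W

Knowing I and R, the power is just I²R — no need to find V first.
P = (4.970 A)² × 8.20 Ω = 202.5 W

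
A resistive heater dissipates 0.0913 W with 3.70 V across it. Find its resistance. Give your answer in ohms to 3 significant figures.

150 Ω

Rearranging the power relation for the two known quantities gives R = V² / P.
R = (3.70)² / 0.0913 = 149.9 Ω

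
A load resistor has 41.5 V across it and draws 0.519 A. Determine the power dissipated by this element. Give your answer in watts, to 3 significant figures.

Since both terminal voltage and current are stated, P = V I gives the power in one step.
P = 41.5 V × 0.5190 A = 21.54 W

21.5 W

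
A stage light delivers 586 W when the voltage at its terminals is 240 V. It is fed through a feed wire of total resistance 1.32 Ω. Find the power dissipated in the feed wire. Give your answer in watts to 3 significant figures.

7.87 W

Only the current and the line resistance are needed for the I²R loss.
I = P / V = 586 / 240 = 2.442 A through the feed wire.
P_line = I² R_line = (2.442)² × 1.32 = 7.869 W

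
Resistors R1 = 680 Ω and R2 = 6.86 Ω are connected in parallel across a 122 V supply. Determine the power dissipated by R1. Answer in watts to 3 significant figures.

R1 sits directly across the source, so P = V²/R with V = 122 V.
P_R1 = V² / R1 = (122)² / 680 Ω = 21.89 W

21.9 W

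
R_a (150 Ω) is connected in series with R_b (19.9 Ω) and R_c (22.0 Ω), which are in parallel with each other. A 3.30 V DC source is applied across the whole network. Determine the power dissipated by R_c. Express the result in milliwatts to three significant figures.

2.10 mW

Replace R_b and R_c with their parallel equivalent so the circuit becomes R_a in series with R_p.
R_p = (19.9×22.0)/(19.9+22.0) = 10.45 Ω
R_total = 150 + 10.45 = 160.4 Ω
I = V / R_total = 3.30 / 160.4 = 0.02057 A
Voltage across the parallel pair: V_p = I × R_p = 0.02057 × 10.45 = 0.2149 V
R_c sees V_p directly, so P = V_p² / R_c.
P_R_c = (0.2149)² / 22.0 = 0.002099 W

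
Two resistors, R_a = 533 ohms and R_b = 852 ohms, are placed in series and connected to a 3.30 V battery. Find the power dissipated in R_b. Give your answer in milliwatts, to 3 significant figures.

The current is common to all series resistors; compute it, then apply P = I²R for the target.
R_total = 533 + 852 = 1385 Ω
I = V / R_total = 3.30 / 1385 = 0.002383 A
P_R_b = I² × R_b = (0.002383)² × 852 = 0.004837 W

4.84 mW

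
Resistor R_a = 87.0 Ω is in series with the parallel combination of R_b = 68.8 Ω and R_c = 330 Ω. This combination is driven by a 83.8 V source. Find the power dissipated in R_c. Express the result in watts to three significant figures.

Collapse R_b‖R_c to a single equivalent, reducing the network to two series elements.
R_p = (68.8×330)/(68.8+330) = 56.93 Ω
R_total = 87.0 + 56.93 = 143.9 Ω
I = V / R_total = 83.8 / 143.9 = 0.5822 A
Voltage across the parallel pair: V_p = I × R_p = 0.5822 × 56.93 = 33.15 V
R_c sees V_p directly, so P = V_p² / R_c.
P_R_c = (33.15)² / 330 = 3.329 W

3.33 W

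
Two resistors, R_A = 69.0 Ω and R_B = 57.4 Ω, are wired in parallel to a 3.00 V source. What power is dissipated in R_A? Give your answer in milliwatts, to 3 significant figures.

130 mW

R_A sits directly across the source, so P = V²/R with V = 3.00 V.
P_R_A = V² / R_A = (3.00)² / 69.0 Ω = 0.1304 W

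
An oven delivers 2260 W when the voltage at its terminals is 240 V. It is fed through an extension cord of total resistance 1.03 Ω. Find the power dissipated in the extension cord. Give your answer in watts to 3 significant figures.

91.3 W

Only the current and the line resistance are needed for the I²R loss.
I = P / V = 2260 / 240 = 9.417 A through the extension cord.
P_line = I² R_line = (9.417)² × 1.03 = 91.33 W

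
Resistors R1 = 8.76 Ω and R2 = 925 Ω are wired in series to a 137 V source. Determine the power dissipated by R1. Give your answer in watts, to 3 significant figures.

Every series element carries the same I. Get I from the total resistance, then P = I² × R1.
R_total = 8.76 + 925 = 933.8 Ω
I = V / R_total = 137 / 933.8 = 0.1467 A
P_R1 = I² × R1 = (0.1467)² × 8.76 = 0.1886 W

0.189 W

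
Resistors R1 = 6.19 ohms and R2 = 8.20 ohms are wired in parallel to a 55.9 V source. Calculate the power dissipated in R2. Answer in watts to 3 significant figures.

381 W

R2 sits directly across the source, so P = V²/R with V = 55.9 V.
P_R2 = V² / R2 = (55.9)² / 8.20 Ω = 381.1 W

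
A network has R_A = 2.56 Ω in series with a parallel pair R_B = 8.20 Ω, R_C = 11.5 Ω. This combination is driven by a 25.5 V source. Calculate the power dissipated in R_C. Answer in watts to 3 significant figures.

Replace R_B and R_C with their parallel equivalent so the circuit becomes R_A in series with R_p.
R_p = (8.20×11.5)/(8.20+11.5) = 4.787 Ω
R_total = 2.56 + 4.787 = 7.347 Ω
I = V / R_total = 25.5 / 7.347 = 3.471 A
Voltage across the parallel pair: V_p = I × R_p = 3.471 × 4.787 = 16.61 V
R_C is across V_p, so use P = V²/R for that branch.
P_R_C = (16.61)² / 11.5 = 24.00 W

24.0 W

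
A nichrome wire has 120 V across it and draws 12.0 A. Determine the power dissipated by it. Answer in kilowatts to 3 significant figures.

Since both terminal voltage and current are stated, P = V I gives the power in one step.
P = 120 V × 12.00 A = 1440 W

1.44 kW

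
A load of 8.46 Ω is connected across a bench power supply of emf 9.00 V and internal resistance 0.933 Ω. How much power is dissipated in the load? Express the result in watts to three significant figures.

Find the circuit current first, then P = I²R for the load (series elements share I).
I = ε / (r + R) = 9.00 / (0.933 + 8.46) = 0.9582 A
P_load = I² R = (0.9582)² × 8.46 = 7.767 W

7.77 W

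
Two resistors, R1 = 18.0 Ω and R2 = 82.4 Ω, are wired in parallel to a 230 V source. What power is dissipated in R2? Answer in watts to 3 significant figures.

R2 sits directly across the source, so P = V²/R with V = 230 V.
P_R2 = V² / R2 = (230)² / 82.4 Ω = 642.0 W

642 W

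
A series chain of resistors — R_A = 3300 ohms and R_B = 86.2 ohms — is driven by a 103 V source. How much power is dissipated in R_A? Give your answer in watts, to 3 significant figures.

Every series element carries the same I. Get I from the total resistance, then P = I² × R_A.
R_total = 3300 + 86.2 = 3386 Ω
I = V / R_total = 103 / 3386 = 0.03042 A
P_R_A = I² × R_A = (0.03042)² × 3300 = 3.053 W

3.05 W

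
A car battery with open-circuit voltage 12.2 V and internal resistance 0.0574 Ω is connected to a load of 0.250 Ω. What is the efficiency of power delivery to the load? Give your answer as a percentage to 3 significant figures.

81.3 %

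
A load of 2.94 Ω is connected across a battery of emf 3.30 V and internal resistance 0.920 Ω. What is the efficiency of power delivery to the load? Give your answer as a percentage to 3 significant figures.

76.2 %

η = P_load/(P_load+P_int) = I²R/(I²R+I²r) = R/(R+r) — the I² cancels for series elements.
η = R / (R + r) = 2.94 / (2.94 + 0.920) = 0.7617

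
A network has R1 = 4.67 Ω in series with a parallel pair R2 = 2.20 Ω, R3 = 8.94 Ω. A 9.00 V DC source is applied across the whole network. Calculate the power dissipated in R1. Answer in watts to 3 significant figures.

9.13 W

Reduce the parallel pair to R_p first; the network is then a simple series string.
R_p = (2.20×8.94)/(2.20+8.94) = 1.766 Ω
R_total = 4.67 + 1.766 = 6.436 Ω
I = V / R_total = 9.00 / 6.436 = 1.398 A
R1 is in the main series path, so its power is I²R1.
P_R1 = (1.398)² × 4.67 = 9.133 W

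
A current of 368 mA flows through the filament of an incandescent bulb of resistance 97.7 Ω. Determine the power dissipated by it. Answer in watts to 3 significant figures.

13.2 W

Current and resistance are given, so P = I²R is the direct form.
P = (0.3680 A)² × 97.7 Ω = 13.23 W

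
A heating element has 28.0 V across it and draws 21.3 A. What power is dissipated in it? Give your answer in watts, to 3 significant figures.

596 W

V and I are known directly — P = V I, no intermediate step needed.
P = 28.0 V × 21.30 A = 596.4 W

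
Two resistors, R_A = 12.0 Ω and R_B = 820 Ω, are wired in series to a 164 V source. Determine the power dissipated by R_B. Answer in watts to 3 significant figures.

31.9 W

In a series string the same current flows through every resistor — find that current, then P = I²R for the one we want.
R_total = 12.0 + 820 = 832.0 Ω
I = V / R_total = 164 / 832.0 = 0.1971 A
P_R_B = I² × R_B = (0.1971)² × 820 = 31.86 W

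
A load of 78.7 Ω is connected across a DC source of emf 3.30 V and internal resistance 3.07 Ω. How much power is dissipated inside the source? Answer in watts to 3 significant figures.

The internal resistance carries the same current as the load; P_int = I²r.
I = ε / (r + R) = 3.30 / (3.07 + 78.7) = 0.04036 A
P_int = I² r = (0.04036)² × 3.07 = 0.005000 W

0.00500 W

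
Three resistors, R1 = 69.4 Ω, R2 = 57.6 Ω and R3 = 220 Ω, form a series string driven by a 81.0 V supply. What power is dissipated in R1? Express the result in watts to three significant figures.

Since the resistors are in series they all carry the loop current I = V/R_total; the power in any one is I²R.
R_total = 69.4 + 57.6 + 220 = 347.0 Ω
I = V / R_total = 81.0 / 347.0 = 0.2334 A
P_R1 = I² × R1 = (0.2334)² × 69.4 = 3.782 W

3.78 W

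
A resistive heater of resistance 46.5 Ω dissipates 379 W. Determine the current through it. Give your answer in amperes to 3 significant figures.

2.85 A

The two known quantities fix the third via I = √(P / R).
I = √(379 / 46.5) = 2.855 A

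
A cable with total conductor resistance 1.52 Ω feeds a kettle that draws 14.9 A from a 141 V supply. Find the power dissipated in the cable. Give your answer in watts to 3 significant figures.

Line loss is just I²R for the cable — we know both I and R_line directly.
The cable carries the full 14.9 A.
P_line = I² R_line = (14.90)² × 1.52 = 337.5 W

337 W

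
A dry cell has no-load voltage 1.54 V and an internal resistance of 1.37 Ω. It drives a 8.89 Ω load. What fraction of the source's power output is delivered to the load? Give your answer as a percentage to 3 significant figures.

η = P_load/(P_load+P_int) = I²R/(I²R+I²r) = R/(R+r) — the I² cancels for series elements.
η = R / (R + r) = 8.89 / (8.89 + 1.37) = 0.8665

86.6 %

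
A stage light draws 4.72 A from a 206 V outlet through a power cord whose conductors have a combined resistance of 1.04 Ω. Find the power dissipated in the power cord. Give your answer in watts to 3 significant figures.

23.2 W

The power cord is a series resistance carrying the load current; its dissipation is I²R_line.
The power cord carries the full 4.72 A.
P_line = I² R_line = (4.720)² × 1.04 = 23.17 W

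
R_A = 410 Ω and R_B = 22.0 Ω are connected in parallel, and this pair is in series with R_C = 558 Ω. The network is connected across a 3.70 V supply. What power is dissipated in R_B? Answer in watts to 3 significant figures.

First find R_p for the parallel pair, then treat R_p + R_C as a series loop.
R_p = (410×22.0)/(410+22.0) = 20.88 Ω
R_total = R_p + 558 = 20.88 + 558 = 578.9 Ω
I = V / R_total = 3.70 / 578.9 = 0.006392 A
Voltage across the parallel pair: V_p = I × R_p = 0.006392 × 20.88 = 0.1335 V
R_B sits across V_p; its power is V_p²/R.
P_R_B = (0.1335)² / 22.0 = 0.0008096 W

0.000810 W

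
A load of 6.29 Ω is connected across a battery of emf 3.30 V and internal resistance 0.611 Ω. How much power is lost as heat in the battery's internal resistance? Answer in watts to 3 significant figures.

0.140 W

r is in series with the load, so it carries the full circuit current — the loss in it is I²r.
I = ε / (r + R) = 3.30 / (0.611 + 6.29) = 0.4782 A
P_int = I² r = (0.4782)² × 0.611 = 0.1397 W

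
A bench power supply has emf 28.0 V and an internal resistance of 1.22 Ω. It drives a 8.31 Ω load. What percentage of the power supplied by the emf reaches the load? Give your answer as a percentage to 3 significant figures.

The source delivers εI, of which I²R reaches the load and I²r is lost; since I is common, η = R/(R+r).
η = R / (R + r) = 8.31 / (8.31 + 1.22) = 0.8720

87.2 %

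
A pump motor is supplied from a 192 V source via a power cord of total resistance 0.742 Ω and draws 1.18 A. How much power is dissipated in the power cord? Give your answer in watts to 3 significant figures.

The power cord and load are in series, so the same current flows in both; the loss is I²R_line.
The power cord carries the full 1.18 A.
P_line = I² R_line = (1.180)² × 0.742 = 1.033 W

1.03 W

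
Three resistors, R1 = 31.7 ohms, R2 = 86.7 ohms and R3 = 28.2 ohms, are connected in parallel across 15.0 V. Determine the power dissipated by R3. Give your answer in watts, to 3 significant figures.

Each parallel branch sees the full supply voltage, so P = V²/R applies directly to the target branch.
P_R3 = V² / R3 = (15.0)² / 28.2 Ω = 7.979 W

7.98 W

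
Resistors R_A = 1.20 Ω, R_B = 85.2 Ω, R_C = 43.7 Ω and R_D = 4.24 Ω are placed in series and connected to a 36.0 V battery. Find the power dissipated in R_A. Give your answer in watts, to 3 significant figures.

0.0862 W

In a series string the same current flows through every resistor — find that current, then P = I²R for the one we want.
R_total = 1.20 + 85.2 + 43.7 + 4.24 = 134.3 Ω
I = V / R_total = 36.0 / 134.3 = 0.2680 A
P_R_A = I² × R_A = (0.2680)² × 1.20 = 0.08617 W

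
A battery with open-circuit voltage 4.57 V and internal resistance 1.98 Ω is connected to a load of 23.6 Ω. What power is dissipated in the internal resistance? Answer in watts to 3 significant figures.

r is in series with the load, so it carries the full circuit current — the loss in it is I²r.
I = ε / (r + R) = 4.57 / (1.98 + 23.6) = 0.1787 A
P_int = I² r = (0.1787)² × 1.98 = 0.06320 W

0.0632 W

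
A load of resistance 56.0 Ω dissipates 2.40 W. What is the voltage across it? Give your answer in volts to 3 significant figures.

11.6 V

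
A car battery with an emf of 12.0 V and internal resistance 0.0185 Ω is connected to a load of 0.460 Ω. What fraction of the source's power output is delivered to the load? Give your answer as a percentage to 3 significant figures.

Efficiency is P_load / P_total. With a series r and R sharing the same I, P = I²R for each, so η = R/(R+r).
η = R / (R + r) = 0.460 / (0.460 + 0.0185) = 0.9613

96.1 %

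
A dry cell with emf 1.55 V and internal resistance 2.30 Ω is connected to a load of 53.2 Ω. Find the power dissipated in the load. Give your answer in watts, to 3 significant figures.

The internal resistance and the load are in series, so the same I flows through both; get I from ε/(r+R), then I²R for the load.
I = ε / (r + R) = 1.55 / (2.30 + 53.2) = 0.02793 A
P_load = I² R = (0.02793)² × 53.2 = 0.04149 W

0.0415 W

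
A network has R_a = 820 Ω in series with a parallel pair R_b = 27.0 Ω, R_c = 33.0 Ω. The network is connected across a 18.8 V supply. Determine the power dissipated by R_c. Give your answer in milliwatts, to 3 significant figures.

Reduce the parallel pair to R_p first; the network is then a simple series string.
R_p = (27.0×33.0)/(27.0+33.0) = 14.85 Ω
R_total = 820 + 14.85 = 834.9 Ω
I = V / R_total = 18.8 / 834.9 = 0.02252 A
Voltage across the parallel pair: V_p = I × R_p = 0.02252 × 14.85 = 0.3344 V
R_c is across V_p, so use P = V²/R for that branch.
P_R_c = (0.3344)² / 33.0 = 0.003389 W

3.39 mW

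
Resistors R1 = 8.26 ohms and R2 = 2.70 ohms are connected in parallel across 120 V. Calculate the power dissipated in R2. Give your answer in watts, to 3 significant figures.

5330 W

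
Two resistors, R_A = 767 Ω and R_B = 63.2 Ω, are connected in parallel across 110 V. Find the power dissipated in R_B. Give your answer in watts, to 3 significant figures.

191 W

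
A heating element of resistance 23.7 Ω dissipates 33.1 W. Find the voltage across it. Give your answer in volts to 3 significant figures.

28.0 V

The two known quantities fix the third via V = √(P R).
V = √(33.1 × 23.7) = 28.01 V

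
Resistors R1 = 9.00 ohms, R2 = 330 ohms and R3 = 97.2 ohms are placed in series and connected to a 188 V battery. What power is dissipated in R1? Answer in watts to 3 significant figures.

Series elements share the same current, so find I first, then use P = I²R.
R_total = 9.00 + 330 + 97.2 = 436.2 Ω
I = V / R_total = 188 / 436.2 = 0.4310 A
P_R1 = I² × R1 = (0.4310)² × 9.00 = 1.672 W

1.67 W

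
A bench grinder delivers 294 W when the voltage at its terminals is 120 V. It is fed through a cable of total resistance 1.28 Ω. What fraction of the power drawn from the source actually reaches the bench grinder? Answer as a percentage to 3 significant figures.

97.5 %

I = P / V = 294 / 120 = 2.450 A through the cable.
P_line = I² R_line = (2.450)² × 1.28 = 7.683 W
P_source = P_load + P_line = 294.0 + 7.683 = 301.7 W
η = P_load / P_source = 294.0 / 301.7 = 0.9745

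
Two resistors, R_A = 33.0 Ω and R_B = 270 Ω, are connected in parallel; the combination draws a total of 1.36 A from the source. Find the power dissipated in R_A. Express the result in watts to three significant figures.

48.5 W

Only the total current is stated, so first find the parallel equivalent to get the voltage across the combination.
1/R_eq = 1/33.0 + 1/270 ⇒ R_eq = 29.41 Ω
V = I_total × R_eq = 1.360 × 29.41 = 39.99 V
P_R_A = V² / R_A = (39.99)² / 33.0 = 48.47 W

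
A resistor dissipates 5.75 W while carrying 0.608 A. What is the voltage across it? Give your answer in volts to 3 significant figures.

9.46 V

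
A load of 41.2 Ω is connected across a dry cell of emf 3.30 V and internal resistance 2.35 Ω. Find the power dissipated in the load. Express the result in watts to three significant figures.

0.237 W

Find the circuit current first, then P = I²R for the load (series elements share I).
I = ε / (r + R) = 3.30 / (2.35 + 41.2) = 0.07577 A
P_load = I² R = (0.07577)² × 41.2 = 0.2366 W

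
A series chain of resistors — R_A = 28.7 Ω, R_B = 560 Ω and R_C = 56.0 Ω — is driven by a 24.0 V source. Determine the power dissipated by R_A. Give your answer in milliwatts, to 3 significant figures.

39.8 mW

In a series string the same current flows through every resistor — find that current, then P = I²R for the one we want.
R_total = 28.7 + 560 + 56.0 = 644.7 Ω
I = V / R_total = 24.0 / 644.7 = 0.03723 A
P_R_A = I² × R_A = (0.03723)² × 28.7 = 0.03977 W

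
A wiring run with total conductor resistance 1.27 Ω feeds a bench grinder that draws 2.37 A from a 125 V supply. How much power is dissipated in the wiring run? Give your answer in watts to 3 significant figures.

7.13 W

Only the current and the line resistance are needed for the I²R loss.
The wiring run carries the full 2.37 A.
P_line = I² R_line = (2.370)² × 1.27 = 7.133 W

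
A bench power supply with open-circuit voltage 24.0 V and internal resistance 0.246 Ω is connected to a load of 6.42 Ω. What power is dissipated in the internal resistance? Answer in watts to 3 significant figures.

3.19 W

The source's internal resistance is just another series element carrying I; its dissipation is I²r.
I = ε / (r + R) = 24.0 / (0.246 + 6.42) = 3.600 A
P_int = I² r = (3.600)² × 0.246 = 3.189 W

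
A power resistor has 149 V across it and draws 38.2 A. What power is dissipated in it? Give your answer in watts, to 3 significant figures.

5690 W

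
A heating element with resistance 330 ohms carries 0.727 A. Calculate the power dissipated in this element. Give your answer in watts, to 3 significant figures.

174 W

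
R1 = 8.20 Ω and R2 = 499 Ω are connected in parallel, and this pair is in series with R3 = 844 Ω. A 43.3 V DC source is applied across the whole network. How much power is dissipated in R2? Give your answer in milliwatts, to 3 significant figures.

0.337 mW

First find R_p for the parallel pair, then treat R_p + R3 as a series loop.
R_p = (8.20×499)/(8.20+499) = 8.067 Ω
R_total = R_p + 844 = 8.067 + 844 = 852.1 Ω
I = V / R_total = 43.3 / 852.1 = 0.05082 A
Voltage across the parallel pair: V_p = I × R_p = 0.05082 × 8.067 = 0.4100 V
R2 sits across V_p; its power is V_p²/R.
P_R2 = (0.4100)² / 499 = 0.0003368 W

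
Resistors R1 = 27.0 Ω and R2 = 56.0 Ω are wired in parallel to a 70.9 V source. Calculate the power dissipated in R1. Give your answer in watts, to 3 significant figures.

Each parallel branch sees the full supply voltage, so P = V²/R applies directly to the target branch.
P_R1 = V² / R1 = (70.9)² / 27.0 Ω = 186.2 W

186 W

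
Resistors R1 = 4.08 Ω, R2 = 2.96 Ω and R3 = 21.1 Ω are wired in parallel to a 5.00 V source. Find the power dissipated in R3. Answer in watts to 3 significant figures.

Each parallel branch sees the full supply voltage, so P = V²/R applies directly to the target branch.
P_R3 = V² / R3 = (5.00)² / 21.1 Ω = 1.185 W

1.18 W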